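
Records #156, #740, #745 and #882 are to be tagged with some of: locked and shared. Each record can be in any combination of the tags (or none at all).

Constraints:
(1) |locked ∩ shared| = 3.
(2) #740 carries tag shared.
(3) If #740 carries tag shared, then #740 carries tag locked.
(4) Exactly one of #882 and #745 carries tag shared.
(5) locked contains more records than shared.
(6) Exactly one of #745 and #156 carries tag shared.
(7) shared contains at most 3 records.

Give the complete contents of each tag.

locked = {#156, #740, #745, #882}; shared = {#156, #740, #882}

From (2): #740 ∈ shared.
(3): #740 ∈ locked.
Suppose #156 ∉ locked: no assignment then satisfies all the clues, so #156 ∈ locked.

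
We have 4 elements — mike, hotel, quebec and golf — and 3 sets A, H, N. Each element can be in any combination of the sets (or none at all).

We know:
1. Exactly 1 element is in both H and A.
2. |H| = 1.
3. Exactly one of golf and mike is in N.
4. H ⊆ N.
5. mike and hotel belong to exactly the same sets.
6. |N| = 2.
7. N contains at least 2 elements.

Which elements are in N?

N = {golf, quebec}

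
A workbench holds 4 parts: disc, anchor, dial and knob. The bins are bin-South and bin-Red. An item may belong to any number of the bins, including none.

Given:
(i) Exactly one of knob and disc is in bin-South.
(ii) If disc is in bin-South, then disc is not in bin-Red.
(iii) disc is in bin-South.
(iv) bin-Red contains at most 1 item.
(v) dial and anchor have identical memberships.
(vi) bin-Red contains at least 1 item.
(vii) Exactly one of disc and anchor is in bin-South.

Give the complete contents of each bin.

bin-South = {disc}; bin-Red = {knob}

From (iii): disc ∈ bin-South.
(i) (exactly one): knob ∉ bin-South.
(ii): disc ∉ bin-Red.
(vii) (exactly one): anchor ∉ bin-South.
(v): dial matches anchor: dial ∉ bin-South.
Suppose anchor ∈ bin-Red: no assignment then satisfies all the clues, so anchor ∉ bin-Red.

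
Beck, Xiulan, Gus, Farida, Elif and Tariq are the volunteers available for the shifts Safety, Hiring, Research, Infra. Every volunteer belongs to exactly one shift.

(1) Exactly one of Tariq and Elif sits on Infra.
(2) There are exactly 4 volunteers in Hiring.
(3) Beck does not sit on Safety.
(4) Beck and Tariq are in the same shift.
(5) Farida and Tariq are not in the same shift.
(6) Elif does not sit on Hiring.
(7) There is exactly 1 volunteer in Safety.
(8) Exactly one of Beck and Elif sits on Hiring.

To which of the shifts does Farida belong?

Farida: Safety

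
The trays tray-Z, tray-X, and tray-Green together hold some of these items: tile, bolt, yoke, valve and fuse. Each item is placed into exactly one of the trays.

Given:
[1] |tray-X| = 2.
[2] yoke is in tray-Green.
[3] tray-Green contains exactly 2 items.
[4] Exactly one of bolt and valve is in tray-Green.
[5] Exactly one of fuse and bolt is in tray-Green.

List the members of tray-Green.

tray-Green = {bolt, yoke}

From (2): yoke ∈ tray-Green.
Suppose tile ∈ tray-Green: no assignment then satisfies all the clues, so tile ∉ tray-Green.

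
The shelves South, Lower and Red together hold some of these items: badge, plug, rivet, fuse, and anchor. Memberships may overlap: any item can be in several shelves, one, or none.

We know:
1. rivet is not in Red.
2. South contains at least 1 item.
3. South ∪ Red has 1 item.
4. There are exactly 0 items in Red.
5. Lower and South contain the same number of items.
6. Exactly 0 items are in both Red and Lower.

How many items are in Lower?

1

From (1): rivet ∉ Red.
(4): Red already has 0, so the rest are out.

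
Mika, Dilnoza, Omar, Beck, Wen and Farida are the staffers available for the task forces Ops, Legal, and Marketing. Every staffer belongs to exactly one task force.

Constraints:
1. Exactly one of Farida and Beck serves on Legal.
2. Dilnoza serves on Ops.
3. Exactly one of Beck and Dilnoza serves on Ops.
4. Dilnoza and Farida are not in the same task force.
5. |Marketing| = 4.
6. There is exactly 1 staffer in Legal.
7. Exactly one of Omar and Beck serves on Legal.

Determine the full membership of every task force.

Ops = {Dilnoza}; Legal = {Beck}; Marketing = {Farida, Mika, Omar, Wen}

From (2): Dilnoza ∈ Ops.
(3) (exactly one): Beck ∉ Ops.
(4): Farida ∉ Ops.
Suppose Mika ∈ Ops: no assignment then satisfies all the clues, so Mika ∉ Ops.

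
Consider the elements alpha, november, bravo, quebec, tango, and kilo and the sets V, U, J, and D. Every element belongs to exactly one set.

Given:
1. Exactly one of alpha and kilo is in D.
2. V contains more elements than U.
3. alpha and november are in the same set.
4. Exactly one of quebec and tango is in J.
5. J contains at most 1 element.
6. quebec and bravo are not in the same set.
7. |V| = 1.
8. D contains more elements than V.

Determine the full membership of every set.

V = {kilo}; U = {}; J = {quebec}; D = {alpha, bravo, november, tango}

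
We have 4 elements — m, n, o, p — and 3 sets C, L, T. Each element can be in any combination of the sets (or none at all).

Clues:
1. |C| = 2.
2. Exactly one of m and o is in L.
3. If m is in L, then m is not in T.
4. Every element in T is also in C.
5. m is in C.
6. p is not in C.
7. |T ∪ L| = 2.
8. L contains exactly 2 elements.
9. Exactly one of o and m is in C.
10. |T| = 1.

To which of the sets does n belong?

n: C, L, T

From (5): m ∈ C.
From (6): p ∉ C.
(4) contrapositive: p ∉ T.
(9) (exactly one): o ∉ C.
(1): only 2 candidates remain for C, so all are in.
(4) contrapositive: o ∉ T.
Suppose n ∉ L: no assignment then satisfies all the clues, so n ∈ L.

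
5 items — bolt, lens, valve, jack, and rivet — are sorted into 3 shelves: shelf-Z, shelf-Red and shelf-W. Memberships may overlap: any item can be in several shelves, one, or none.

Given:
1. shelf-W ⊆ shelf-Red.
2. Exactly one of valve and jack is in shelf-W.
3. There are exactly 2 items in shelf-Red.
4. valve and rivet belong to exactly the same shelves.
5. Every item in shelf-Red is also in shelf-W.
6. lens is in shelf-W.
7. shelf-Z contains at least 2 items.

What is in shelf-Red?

shelf-Red = {jack, lens}

From (6): lens ∈ shelf-W.
(1) with lens ∈ shelf-W: lens ∈ shelf-Red.
Suppose bolt ∈ shelf-Red: no assignment then satisfies all the clues, so bolt ∉ shelf-Red.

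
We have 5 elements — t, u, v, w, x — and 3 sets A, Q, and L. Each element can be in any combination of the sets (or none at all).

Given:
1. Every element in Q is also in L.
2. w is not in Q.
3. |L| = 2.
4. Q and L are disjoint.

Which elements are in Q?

Q = {}

From (2): w ∉ Q.
Suppose t ∈ Q: no assignment then satisfies all the clues, so t ∉ Q.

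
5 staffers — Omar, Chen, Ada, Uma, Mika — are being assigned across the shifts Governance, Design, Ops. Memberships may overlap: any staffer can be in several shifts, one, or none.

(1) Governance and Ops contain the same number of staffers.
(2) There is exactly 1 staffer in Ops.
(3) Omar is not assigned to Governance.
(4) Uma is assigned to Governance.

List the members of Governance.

Governance = {Uma}

From (3): Omar ∉ Governance.
From (4): Uma ∈ Governance.
Suppose Chen ∈ Governance: no assignment then satisfies all the clues, so Chen ∉ Governance.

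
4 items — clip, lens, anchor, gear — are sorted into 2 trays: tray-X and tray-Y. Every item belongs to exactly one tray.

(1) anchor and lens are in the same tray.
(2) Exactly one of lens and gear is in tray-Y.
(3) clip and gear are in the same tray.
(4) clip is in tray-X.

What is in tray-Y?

tray-Y = {anchor, lens}

From (4): clip ∈ tray-X.
(3): gear matches clip: gear ∈ tray-X.
(2) (exactly one): lens ∈ tray-Y.
(1): anchor matches lens: anchor ∉ tray-X.
(1): anchor matches lens: anchor ∈ tray-Y.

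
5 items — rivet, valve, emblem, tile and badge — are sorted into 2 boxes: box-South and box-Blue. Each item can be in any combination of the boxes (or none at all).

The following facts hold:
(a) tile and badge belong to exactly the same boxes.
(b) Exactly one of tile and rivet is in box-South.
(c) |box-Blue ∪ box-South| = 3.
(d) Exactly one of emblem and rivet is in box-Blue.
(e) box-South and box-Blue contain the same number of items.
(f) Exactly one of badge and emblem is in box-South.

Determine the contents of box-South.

box-South = {emblem, rivet}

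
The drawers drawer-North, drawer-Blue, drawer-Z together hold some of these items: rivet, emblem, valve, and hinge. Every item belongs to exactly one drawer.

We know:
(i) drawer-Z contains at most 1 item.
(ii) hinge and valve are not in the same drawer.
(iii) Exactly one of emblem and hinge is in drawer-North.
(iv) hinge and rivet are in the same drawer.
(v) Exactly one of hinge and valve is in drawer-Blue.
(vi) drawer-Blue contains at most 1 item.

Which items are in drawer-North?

drawer-North = {hinge, rivet}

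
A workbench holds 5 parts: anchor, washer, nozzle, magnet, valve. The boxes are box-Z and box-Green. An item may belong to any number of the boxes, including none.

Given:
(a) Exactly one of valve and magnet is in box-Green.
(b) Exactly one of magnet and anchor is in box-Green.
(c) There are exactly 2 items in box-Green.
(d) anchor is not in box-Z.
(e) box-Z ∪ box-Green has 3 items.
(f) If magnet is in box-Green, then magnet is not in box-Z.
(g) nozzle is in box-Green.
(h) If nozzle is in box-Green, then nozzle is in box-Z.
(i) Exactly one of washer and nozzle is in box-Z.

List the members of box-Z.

box-Z = {nozzle, valve}

From (d): anchor ∉ box-Z.
From (g): nozzle ∈ box-Green.
(h): nozzle ∈ box-Z.
(i) (exactly one): washer ∉ box-Z.
Suppose magnet ∈ box-Z: no assignment then satisfies all the clues, so magnet ∉ box-Z.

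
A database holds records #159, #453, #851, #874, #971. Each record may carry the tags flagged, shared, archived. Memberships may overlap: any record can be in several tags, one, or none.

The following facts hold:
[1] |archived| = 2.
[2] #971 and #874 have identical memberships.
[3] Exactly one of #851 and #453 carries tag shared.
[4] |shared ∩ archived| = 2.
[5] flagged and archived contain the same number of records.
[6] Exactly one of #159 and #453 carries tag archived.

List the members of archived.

archived = {#159, #851}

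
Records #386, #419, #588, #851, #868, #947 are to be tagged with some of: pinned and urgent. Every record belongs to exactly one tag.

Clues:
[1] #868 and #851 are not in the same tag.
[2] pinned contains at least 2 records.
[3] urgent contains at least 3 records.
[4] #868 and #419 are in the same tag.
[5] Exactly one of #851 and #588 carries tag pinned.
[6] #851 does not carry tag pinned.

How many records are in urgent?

From (6): #851 ∉ pinned.
(5) (exactly one): #588 ∈ pinned.
Only one tag left: #851 ∈ urgent.
(1): #868 ∉ urgent.
(4): #419 matches #868: #419 ∉ urgent.
Only one tag left: #419 ∈ pinned.
Only one tag left: #868 ∈ pinned.
(3): only 3 candidates remain for urgent, so all are in.

3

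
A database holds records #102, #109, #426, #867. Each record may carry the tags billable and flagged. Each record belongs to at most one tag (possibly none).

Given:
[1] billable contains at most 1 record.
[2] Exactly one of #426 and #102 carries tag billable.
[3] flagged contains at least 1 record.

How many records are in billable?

1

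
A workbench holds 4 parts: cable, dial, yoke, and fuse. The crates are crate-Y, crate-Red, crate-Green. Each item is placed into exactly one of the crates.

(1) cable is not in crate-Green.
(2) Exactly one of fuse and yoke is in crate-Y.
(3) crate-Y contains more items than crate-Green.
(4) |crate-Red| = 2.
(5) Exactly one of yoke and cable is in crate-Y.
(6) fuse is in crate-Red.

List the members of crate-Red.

From (1): cable ∉ crate-Green.
From (6): fuse ∈ crate-Red.
(2) (exactly one): yoke ∈ crate-Y.
(5) (exactly one): cable ∉ crate-Y.
Only one crate left: cable ∈ crate-Red.
(4): crate-Red already has 2, so the rest are out.

crate-Red = {cable, fuse}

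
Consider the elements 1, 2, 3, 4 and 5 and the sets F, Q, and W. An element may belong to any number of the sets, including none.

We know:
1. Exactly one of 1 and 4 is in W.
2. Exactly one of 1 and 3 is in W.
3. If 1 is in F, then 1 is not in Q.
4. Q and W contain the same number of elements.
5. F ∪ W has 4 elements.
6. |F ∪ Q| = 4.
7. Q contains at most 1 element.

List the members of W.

W = {1}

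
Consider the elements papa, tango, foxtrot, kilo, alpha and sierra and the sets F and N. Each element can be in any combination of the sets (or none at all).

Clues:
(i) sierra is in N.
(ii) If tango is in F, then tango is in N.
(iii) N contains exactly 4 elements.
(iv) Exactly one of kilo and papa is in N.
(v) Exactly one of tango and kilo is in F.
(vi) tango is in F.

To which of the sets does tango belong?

From (i): sierra ∈ N.
From (vi): tango ∈ F.
(ii): tango ∈ N.
(v) (exactly one): kilo ∉ F.

tango: F, N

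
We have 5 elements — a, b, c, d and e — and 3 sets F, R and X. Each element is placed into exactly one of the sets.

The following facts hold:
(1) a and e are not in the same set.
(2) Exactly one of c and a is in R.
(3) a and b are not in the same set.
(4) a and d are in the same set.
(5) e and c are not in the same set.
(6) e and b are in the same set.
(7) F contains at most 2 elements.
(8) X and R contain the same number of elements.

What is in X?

X = {b, e}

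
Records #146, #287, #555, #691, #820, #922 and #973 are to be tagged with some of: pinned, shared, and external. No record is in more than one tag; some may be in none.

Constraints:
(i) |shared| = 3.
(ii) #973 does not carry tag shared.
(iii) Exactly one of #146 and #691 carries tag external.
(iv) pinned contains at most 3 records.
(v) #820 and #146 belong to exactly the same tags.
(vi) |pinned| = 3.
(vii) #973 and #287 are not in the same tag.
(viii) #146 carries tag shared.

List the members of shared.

shared = {#146, #287, #820}

From (ii): #973 ∉ shared.
From (viii): #146 ∈ shared.
(iii) (exactly one): #691 ∈ external.
(v): #820 matches #146: #820 ∉ pinned.
(v): #820 matches #146: #820 ∈ shared.
Suppose #287 ∉ shared: no assignment then satisfies all the clues, so #287 ∈ shared.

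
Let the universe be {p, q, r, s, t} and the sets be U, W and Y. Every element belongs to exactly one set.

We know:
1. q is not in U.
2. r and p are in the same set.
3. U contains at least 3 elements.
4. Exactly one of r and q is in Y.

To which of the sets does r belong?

r: U

From (1): q ∉ U.
Suppose r ∉ U: no assignment then satisfies all the clues, so r ∈ U.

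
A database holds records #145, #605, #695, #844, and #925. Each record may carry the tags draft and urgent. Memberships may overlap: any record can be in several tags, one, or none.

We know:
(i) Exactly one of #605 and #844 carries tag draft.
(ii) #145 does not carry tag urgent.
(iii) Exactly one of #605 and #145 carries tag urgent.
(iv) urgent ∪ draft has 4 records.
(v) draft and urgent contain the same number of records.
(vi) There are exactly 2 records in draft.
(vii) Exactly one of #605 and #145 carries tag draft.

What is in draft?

draft = {#145, #844}

From (ii): #145 ∉ urgent.
(iii) (exactly one): #605 ∈ urgent.
Suppose #145 ∉ draft: no assignment then satisfies all the clues, so #145 ∈ draft.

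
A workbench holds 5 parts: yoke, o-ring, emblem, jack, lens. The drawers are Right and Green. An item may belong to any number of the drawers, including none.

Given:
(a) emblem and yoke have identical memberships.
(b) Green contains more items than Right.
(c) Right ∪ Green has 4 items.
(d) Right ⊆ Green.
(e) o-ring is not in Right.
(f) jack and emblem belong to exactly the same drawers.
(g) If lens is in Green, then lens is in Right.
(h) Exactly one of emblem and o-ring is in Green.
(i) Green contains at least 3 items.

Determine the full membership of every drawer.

Right = {lens}; Green = {emblem, jack, lens, yoke}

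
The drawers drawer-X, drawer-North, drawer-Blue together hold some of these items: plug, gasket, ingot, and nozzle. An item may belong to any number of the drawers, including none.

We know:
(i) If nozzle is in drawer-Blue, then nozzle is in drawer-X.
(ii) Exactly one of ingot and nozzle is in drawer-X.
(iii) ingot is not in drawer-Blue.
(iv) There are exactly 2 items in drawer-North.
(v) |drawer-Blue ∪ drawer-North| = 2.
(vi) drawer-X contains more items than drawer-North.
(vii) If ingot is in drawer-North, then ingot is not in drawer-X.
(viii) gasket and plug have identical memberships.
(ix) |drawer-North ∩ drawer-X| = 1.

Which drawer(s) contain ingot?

From (iii): ingot ∉ drawer-Blue.
Suppose ingot ∈ drawer-X: no assignment then satisfies all the clues, so ingot ∉ drawer-X.

ingot: drawer-North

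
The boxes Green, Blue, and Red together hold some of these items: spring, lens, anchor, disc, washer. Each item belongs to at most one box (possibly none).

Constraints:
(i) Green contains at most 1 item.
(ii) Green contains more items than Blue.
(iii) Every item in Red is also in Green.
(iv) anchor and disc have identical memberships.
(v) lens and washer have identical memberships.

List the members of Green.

Green = {spring}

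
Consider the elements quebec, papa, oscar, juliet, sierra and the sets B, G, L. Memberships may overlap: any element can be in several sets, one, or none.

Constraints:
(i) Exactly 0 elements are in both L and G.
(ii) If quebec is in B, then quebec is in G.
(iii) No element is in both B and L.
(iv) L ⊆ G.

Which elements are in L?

L = {}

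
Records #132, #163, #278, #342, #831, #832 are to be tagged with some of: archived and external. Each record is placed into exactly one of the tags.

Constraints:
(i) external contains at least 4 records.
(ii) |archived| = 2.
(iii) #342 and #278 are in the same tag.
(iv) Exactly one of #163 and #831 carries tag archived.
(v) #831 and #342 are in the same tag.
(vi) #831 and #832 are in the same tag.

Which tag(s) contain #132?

#132: archived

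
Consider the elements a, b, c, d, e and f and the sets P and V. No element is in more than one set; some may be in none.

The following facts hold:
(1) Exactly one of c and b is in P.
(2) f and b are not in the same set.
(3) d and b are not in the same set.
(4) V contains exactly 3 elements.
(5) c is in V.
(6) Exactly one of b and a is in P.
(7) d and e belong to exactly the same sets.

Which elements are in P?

P = {b}

From (5): c ∈ V.
(1) (exactly one): b ∈ P.
(2): f ∉ P.
(3): d ∉ P.
(6) (exactly one): a ∉ P.
(7): e matches d: e ∉ P.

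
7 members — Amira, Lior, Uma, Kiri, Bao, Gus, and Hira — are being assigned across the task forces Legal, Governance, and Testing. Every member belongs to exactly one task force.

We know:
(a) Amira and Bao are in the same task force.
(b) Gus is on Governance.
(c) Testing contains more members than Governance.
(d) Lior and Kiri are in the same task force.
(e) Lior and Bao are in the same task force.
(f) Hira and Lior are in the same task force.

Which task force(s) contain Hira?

Hira: Testing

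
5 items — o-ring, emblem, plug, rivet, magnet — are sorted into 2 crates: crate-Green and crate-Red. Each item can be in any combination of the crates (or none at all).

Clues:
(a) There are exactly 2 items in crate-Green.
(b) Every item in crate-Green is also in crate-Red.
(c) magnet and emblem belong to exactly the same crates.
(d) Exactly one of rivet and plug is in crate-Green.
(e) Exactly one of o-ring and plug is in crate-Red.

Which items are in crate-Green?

crate-Green = {o-ring, rivet}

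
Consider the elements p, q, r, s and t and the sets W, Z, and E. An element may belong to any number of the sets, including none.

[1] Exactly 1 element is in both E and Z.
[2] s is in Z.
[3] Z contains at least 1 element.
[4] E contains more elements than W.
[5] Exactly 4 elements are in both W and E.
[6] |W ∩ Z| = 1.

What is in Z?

From (2): s ∈ Z.
Suppose p ∈ Z: no assignment then satisfies all the clues, so p ∉ Z.

Z = {s}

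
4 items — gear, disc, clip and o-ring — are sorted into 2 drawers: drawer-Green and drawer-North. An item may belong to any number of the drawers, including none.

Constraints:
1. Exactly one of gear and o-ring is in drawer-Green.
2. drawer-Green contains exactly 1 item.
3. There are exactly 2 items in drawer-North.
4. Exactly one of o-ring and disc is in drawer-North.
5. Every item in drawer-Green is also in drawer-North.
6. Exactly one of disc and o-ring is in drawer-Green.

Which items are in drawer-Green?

drawer-Green = {o-ring}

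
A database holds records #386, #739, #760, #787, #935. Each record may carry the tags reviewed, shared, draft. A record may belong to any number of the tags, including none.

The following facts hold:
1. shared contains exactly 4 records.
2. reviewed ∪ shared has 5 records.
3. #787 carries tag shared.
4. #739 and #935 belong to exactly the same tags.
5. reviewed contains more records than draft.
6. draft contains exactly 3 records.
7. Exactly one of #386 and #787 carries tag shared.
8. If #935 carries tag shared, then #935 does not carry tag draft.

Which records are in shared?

From (3): #787 ∈ shared.
(7) (exactly one): #386 ∉ shared.
(1): only 4 candidates remain for shared, so all are in.
(8): #935 ∉ draft.
(4): #739 matches #935: #739 ∉ draft.
(6): only 3 candidates remain for draft, so all are in.

shared = {#739, #760, #787, #935}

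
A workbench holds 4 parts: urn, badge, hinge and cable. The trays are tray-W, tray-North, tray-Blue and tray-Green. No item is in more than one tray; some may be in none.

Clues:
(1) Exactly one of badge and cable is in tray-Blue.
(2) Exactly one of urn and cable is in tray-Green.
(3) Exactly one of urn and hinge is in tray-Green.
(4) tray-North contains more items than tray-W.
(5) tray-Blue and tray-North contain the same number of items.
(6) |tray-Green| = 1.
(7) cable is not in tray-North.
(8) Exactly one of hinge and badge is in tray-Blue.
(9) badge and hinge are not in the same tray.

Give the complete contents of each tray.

tray-W = {}; tray-North = {hinge}; tray-Blue = {badge}; tray-Green = {urn}

From (7): cable ∉ tray-North.
Suppose urn ∈ tray-W: no assignment then satisfies all the clues, so urn ∉ tray-W.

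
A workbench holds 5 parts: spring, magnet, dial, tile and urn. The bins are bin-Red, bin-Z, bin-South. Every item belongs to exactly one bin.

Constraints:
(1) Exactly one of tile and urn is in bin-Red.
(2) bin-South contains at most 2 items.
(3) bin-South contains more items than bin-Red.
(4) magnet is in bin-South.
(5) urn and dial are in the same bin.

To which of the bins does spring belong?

spring: bin-South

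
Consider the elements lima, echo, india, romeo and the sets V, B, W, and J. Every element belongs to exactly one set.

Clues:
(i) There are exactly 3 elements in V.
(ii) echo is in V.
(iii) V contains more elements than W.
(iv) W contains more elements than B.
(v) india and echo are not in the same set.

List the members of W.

W = {india}

From (ii): echo ∈ V.
(v): india ∉ V.
(i): only 3 candidates remain for V, so all are in.
Suppose india ∉ W: no assignment then satisfies all the clues, so india ∈ W.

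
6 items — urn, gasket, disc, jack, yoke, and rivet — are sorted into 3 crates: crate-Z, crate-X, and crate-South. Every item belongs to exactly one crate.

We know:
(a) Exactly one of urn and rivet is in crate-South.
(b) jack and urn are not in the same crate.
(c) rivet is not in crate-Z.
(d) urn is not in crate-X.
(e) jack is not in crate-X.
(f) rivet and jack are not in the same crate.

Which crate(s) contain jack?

jack: crate-Z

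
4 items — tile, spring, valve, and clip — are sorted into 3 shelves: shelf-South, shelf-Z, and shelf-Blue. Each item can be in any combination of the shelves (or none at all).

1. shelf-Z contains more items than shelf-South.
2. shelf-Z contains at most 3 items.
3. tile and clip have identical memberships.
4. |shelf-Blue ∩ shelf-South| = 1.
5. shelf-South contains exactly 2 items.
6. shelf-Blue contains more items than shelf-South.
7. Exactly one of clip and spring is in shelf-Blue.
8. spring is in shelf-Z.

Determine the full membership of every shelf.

shelf-South = {spring, valve}; shelf-Z = {clip, spring, tile}; shelf-Blue = {clip, tile, valve}

From (8): spring ∈ shelf-Z.
Suppose tile ∈ shelf-South: no assignment then satisfies all the clues, so tile ∉ shelf-South.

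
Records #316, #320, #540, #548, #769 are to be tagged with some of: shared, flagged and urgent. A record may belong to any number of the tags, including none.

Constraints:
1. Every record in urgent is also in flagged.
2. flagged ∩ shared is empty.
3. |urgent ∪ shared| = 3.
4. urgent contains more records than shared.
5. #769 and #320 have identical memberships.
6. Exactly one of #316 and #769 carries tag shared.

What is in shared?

shared = {#316}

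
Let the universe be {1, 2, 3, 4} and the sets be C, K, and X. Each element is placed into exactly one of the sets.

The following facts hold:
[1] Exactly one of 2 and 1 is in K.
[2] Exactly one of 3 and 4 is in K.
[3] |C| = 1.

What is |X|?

1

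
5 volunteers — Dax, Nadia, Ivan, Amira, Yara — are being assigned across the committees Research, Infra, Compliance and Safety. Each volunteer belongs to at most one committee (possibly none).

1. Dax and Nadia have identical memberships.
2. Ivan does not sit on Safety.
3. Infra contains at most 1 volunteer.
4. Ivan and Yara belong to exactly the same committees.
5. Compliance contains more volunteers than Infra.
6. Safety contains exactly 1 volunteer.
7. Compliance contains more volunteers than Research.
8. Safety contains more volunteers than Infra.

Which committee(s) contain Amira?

Amira: Safety

From (2): Ivan ∉ Safety.
(4): Yara matches Ivan: Yara ∉ Safety.
Suppose Amira ∈ Research: no assignment then satisfies all the clues, so Amira ∉ Research.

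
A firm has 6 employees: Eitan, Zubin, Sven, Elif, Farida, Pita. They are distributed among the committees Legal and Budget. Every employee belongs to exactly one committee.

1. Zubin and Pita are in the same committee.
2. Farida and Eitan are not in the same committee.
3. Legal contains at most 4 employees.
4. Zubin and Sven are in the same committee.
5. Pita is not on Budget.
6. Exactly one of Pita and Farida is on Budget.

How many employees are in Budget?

From (5): Pita ∉ Budget.
(1): Zubin matches Pita: Zubin ∉ Budget.
(4): Sven matches Zubin: Sven ∉ Budget.
(6) (exactly one): Farida ∈ Budget.
Only one committee left: Zubin ∈ Legal.
Only one committee left: Sven ∈ Legal.
Only one committee left: Pita ∈ Legal.
(2): Eitan ∉ Budget.
Only one committee left: Eitan ∈ Legal.
(3): Legal already has 4, so the rest are out.
Only one committee left: Elif ∈ Budget.

2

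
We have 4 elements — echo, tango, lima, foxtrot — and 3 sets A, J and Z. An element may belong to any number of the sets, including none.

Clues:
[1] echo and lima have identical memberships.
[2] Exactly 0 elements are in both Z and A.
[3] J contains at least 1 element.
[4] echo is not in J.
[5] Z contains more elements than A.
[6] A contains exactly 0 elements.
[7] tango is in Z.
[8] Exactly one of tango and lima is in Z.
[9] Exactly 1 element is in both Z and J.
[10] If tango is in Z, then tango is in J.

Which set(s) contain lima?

lima: none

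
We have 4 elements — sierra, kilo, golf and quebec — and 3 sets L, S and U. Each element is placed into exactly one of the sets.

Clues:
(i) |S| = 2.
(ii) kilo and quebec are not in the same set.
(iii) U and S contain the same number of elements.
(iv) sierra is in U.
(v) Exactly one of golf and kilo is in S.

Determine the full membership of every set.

L = {}; S = {golf, quebec}; U = {kilo, sierra}

From (iv): sierra ∈ U.
Suppose kilo ∈ L: no assignment then satisfies all the clues, so kilo ∉ L.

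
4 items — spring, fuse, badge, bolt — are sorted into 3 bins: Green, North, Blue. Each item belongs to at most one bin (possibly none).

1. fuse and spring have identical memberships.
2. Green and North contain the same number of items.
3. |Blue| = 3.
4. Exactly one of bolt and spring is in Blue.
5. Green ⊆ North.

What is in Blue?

Blue = {badge, fuse, spring}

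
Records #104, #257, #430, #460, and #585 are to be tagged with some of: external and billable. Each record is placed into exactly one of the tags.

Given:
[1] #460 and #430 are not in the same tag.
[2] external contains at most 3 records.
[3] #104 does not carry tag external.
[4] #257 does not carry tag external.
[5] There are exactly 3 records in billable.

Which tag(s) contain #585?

#585: external

From (3): #104 ∉ external.
From (4): #257 ∉ external.
Only one tag left: #104 ∈ billable.
Only one tag left: #257 ∈ billable.
Suppose #585 ∉ external: no assignment then satisfies all the clues, so #585 ∈ external.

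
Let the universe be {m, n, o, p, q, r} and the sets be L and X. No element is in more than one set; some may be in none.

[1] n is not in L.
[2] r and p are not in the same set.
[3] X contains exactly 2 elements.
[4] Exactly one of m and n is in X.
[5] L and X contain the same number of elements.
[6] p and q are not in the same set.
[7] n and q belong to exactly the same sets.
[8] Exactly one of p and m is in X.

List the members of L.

L = {o, p}

From (1): n ∉ L.
(7): q matches n: q ∉ L.
Suppose m ∈ L: no assignment then satisfies all the clues, so m ∉ L.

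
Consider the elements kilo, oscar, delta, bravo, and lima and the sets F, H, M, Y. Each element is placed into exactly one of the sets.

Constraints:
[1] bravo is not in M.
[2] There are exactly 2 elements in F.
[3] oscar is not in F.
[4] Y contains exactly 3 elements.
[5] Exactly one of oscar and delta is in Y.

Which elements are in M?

M = {}

From (1): bravo ∉ M.
From (3): oscar ∉ F.
Suppose kilo ∈ M: no assignment then satisfies all the clues, so kilo ∉ M.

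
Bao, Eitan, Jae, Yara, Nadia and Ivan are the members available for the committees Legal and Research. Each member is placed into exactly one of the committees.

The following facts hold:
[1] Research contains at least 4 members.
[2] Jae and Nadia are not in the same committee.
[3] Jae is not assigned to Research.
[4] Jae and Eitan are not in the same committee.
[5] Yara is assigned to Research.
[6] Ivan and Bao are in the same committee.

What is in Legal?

From (3): Jae ∉ Research.
From (5): Yara ∈ Research.
Only one committee left: Jae ∈ Legal.
(2): Nadia ∉ Legal.
(4): Eitan ∉ Legal.
Only one committee left: Eitan ∈ Research.
Only one committee left: Nadia ∈ Research.
Suppose Bao ∈ Legal: no assignment then satisfies all the clues, so Bao ∉ Legal.

Legal = {Jae}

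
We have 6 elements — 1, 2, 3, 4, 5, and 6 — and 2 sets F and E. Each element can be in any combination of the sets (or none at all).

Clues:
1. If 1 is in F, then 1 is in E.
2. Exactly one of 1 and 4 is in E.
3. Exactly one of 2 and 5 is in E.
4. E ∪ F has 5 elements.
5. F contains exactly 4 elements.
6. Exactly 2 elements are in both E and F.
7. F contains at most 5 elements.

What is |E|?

3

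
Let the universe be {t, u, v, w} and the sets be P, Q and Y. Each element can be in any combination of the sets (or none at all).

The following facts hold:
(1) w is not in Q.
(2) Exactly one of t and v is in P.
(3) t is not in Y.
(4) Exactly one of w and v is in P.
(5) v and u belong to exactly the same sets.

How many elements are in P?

From (1): w ∉ Q.
From (3): t ∉ Y.

2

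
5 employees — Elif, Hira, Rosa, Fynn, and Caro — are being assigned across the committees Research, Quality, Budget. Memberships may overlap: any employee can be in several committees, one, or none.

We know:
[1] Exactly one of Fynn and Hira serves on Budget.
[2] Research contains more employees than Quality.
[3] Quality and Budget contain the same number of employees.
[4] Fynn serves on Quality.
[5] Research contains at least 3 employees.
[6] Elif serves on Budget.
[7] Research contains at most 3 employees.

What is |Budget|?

2

From (4): Fynn ∈ Quality.
From (6): Elif ∈ Budget.
Suppose Rosa ∈ Budget: no assignment then satisfies all the clues, so Rosa ∉ Budget.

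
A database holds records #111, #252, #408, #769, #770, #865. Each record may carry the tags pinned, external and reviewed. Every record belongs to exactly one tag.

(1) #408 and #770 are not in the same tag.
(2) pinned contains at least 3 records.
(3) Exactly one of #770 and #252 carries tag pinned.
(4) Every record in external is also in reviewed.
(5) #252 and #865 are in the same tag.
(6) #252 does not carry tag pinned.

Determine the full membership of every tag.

From (6): #252 ∉ pinned.
(3) (exactly one): #770 ∈ pinned.
(5): #865 matches #252: #865 ∉ pinned.
(1): #408 ∉ pinned.
(2): only 3 candidates remain for pinned, so all are in.
Suppose #252 ∈ external: no assignment then satisfies all the clues, so #252 ∉ external.

pinned = {#111, #769, #770}; external = {}; reviewed = {#252, #408, #865}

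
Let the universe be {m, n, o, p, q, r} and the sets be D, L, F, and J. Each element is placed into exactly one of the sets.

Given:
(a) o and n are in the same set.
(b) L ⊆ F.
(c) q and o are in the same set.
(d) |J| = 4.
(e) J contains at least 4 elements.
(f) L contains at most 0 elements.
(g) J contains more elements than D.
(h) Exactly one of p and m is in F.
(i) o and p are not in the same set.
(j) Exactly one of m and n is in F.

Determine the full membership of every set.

D = {p}; L = {}; F = {m}; J = {n, o, q, r}

(f): L already has 0, so the rest are out.
Suppose m ∈ D: no assignment then satisfies all the clues, so m ∉ D.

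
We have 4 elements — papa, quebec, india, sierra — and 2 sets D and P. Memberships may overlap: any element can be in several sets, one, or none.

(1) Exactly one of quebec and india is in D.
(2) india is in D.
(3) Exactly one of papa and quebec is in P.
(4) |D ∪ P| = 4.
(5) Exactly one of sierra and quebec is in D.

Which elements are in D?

From (2): india ∈ D.
(1) (exactly one): quebec ∉ D.
(5) (exactly one): sierra ∈ D.
Suppose papa ∉ D: no assignment then satisfies all the clues, so papa ∈ D.

D = {india, papa, sierra}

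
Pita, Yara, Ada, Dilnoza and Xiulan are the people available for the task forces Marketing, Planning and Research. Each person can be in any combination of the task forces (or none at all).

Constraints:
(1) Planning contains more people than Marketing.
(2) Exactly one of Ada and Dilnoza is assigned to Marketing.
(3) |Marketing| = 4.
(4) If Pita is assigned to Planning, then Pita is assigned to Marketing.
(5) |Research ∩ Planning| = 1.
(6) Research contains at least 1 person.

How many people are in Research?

1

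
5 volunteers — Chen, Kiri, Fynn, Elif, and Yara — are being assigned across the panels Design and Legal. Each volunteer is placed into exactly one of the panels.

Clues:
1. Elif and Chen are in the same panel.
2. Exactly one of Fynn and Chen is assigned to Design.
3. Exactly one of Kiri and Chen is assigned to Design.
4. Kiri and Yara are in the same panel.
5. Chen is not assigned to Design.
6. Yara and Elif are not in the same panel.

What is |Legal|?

2

From (5): Chen ∉ Design.
(1): Elif matches Chen: Elif ∉ Design.
(2) (exactly one): Fynn ∈ Design.
(3) (exactly one): Kiri ∈ Design.
(4): Yara matches Kiri: Yara ∈ Design.
Only one panel left: Chen ∈ Legal.
Only one panel left: Elif ∈ Legal.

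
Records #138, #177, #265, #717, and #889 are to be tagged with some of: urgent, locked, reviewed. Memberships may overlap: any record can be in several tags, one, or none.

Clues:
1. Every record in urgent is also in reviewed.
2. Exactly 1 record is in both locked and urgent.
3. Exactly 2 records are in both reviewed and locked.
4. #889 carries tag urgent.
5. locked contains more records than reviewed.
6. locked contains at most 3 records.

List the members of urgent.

From (4): #889 ∈ urgent.
(1) with #889 ∈ urgent: #889 ∈ reviewed.
Suppose #138 ∈ urgent: no assignment then satisfies all the clues, so #138 ∉ urgent.

urgent = {#889}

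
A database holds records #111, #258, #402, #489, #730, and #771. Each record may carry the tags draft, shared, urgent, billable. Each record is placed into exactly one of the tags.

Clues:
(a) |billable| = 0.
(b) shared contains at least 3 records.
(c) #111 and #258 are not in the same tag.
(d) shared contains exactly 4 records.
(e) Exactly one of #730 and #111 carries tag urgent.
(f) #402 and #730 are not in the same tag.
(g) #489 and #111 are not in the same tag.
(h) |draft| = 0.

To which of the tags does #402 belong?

#402: urgent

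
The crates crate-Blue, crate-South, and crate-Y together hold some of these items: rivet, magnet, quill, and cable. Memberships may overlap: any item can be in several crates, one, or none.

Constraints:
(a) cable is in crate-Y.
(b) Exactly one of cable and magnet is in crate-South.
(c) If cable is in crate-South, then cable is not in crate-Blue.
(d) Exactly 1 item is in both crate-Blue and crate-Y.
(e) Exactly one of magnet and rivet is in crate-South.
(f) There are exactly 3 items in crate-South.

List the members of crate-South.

crate-South = {cable, quill, rivet}

From (a): cable ∈ crate-Y.
Suppose rivet ∉ crate-South: no assignment then satisfies all the clues, so rivet ∈ crate-South.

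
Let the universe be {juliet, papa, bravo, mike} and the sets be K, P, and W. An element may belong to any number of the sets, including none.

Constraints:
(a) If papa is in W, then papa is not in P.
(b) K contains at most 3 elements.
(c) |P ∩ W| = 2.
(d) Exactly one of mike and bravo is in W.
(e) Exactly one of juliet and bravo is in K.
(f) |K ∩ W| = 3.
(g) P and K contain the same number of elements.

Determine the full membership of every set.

K = {juliet, mike, papa}; P = {bravo, juliet, mike}; W = {juliet, mike, papa}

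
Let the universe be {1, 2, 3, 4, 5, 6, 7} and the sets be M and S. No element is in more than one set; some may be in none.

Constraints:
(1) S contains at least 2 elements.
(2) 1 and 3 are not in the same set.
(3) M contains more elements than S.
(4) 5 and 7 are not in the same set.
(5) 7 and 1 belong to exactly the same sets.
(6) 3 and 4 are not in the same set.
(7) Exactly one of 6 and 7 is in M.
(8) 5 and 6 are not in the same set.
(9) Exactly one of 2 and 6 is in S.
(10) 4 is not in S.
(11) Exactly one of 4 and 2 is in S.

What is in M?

M = {1, 4, 7}

From (10): 4 ∉ S.
(11) (exactly one): 2 ∈ S.
(9) (exactly one): 6 ∉ S.
Suppose 1 ∉ M: no assignment then satisfies all the clues, so 1 ∈ M.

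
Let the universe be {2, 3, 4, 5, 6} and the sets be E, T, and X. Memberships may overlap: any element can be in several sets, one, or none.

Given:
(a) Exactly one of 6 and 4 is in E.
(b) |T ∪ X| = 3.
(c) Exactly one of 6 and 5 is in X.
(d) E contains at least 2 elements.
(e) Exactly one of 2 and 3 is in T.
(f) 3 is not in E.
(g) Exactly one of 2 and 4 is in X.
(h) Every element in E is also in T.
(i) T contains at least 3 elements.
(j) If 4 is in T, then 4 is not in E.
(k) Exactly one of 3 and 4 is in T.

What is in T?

From (f): 3 ∉ E.
Suppose 2 ∉ T: no assignment then satisfies all the clues, so 2 ∈ T.

T = {2, 4, 6}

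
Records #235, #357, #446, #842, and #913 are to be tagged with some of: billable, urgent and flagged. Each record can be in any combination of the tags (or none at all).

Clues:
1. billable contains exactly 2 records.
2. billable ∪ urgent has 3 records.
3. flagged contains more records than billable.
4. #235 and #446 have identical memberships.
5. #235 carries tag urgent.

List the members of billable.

billable = {#235, #446}

From (5): #235 ∈ urgent.
(4): #446 matches #235: #446 ∈ urgent.
Suppose #235 ∉ billable: no assignment then satisfies all the clues, so #235 ∈ billable.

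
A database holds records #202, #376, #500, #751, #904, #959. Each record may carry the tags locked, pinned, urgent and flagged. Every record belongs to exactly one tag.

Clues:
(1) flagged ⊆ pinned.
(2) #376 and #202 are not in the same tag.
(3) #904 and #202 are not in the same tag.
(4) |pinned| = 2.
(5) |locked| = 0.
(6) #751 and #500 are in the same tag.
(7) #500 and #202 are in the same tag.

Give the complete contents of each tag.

(5): locked already has 0, so the rest are out.
Suppose #202 ∈ pinned: no assignment then satisfies all the clues, so #202 ∉ pinned.

locked = {}; pinned = {#376, #904}; urgent = {#202, #500, #751, #959}; flagged = {}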